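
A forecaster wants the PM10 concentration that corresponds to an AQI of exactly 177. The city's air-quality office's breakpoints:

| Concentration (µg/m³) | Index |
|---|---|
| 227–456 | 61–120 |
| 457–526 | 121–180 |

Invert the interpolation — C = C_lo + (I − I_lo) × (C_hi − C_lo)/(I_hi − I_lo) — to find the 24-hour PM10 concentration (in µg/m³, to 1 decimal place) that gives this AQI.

AQI 177 lies in the 121–180 band, which corresponds to 457–526 µg/m³.
C = 457 + (177−121)×(526−457)/(180−121) = 457 + 56×69/59 ≈ 522.492 µg/m³ → 522.5 µg/m³ to 1 dp.

522.5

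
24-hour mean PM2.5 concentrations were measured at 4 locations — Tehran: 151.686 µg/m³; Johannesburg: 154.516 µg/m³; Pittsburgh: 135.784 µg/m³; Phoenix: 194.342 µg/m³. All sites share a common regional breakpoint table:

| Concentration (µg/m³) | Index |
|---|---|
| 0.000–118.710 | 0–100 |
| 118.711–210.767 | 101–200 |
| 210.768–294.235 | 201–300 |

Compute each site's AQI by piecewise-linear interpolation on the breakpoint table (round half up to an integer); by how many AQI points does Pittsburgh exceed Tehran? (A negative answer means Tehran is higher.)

-17

Tehran 151.686: bracket 118.711–210.767 → index 101–200; slope 99/92.056, offset 32.975.
AQI = 101 + 99/92.056·32.975 ≈ 136.46 ⇒ 136.
Johannesburg: row 118.711–210.767 (AQI 101–200). (200−101)·(154.516−118.711)/(210.767−118.711) + 101 = 99·35.805/92.056 + 101 ≈ 139.51 → 140.
Pittsburgh: 135.784 lies in 118.711–210.767, so I_lo=101, I_hi=200, C_lo=118.711, C_hi=210.767.
(200−101)/(210.767−118.711) × (135.784−118.711) + 101 = 99/92.056 × 17.073 + 101 ≈ 119.36 → 119.
Phoenix: row 118.711–210.767 (AQI 101–200). (200−101)·(194.342−118.711)/(210.767−118.711) + 101 = 99·75.631/92.056 + 101 ≈ 182.34 → 182.
AQIs: Tehran=136, Johannesburg=140, Pittsburgh=119, Phoenix=182. Pittsburgh (119) − Tehran (136) = -17.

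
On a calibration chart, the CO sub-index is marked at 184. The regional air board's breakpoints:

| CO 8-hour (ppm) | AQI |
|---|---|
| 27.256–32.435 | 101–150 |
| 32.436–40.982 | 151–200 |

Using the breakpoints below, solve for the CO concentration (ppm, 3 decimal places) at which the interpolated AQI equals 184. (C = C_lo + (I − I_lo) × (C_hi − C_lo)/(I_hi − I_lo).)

38.191

AQI 184 lies in the 151–200 band, which corresponds to 32.436–40.982 ppm.
C = 32.436 + (184−151)×(40.982−32.436)/(200−151) = 32.436 + 33×8.546/49 ≈ 38.19147 ppm → 38.191 ppm to 3 dp.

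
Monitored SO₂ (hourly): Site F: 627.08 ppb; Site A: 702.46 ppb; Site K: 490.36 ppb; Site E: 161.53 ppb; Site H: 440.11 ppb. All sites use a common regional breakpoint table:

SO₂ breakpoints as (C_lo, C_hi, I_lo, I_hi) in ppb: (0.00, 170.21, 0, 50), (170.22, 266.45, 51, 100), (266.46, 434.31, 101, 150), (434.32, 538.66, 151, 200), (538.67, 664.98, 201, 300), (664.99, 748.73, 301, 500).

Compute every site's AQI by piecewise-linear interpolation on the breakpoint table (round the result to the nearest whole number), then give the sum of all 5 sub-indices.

Site F: row 538.67–664.98 (AQI 201–300). (300−201)·(627.08−538.67)/(664.98−538.67) + 201 = 99·88.41/126.31 + 201 ≈ 270.29 → 270.
Site A: row 664.99–748.73 (AQI 301–500). (500−301)·(702.46−664.99)/(748.73−664.99) + 301 = 199·37.47/83.74 + 301 ≈ 390.04 → 390.
Site K: row 434.32–538.66 (AQI 151–200). (200−151)·(490.36−434.32)/(538.66−434.32) + 151 = 49·56.04/104.34 + 151 ≈ 177.32 → 177.
Site E 161.53: bracket 0.00–170.21 → index 0–50; slope 50/170.21, offset 161.53.
AQI = 0 + 50/170.21·161.53 ≈ 47.45 ⇒ 47.
Site H: row 434.32–538.66 (AQI 151–200). (200−151)·(440.11−434.32)/(538.66−434.32) + 151 = 49·5.79/104.34 + 151 ≈ 153.72 → 154.
AQIs: Site F=270, Site A=390, Site K=177, Site E=47, Site H=154. Sum = 270 + 390 + 177 + 47 + 154 = 1038.

1038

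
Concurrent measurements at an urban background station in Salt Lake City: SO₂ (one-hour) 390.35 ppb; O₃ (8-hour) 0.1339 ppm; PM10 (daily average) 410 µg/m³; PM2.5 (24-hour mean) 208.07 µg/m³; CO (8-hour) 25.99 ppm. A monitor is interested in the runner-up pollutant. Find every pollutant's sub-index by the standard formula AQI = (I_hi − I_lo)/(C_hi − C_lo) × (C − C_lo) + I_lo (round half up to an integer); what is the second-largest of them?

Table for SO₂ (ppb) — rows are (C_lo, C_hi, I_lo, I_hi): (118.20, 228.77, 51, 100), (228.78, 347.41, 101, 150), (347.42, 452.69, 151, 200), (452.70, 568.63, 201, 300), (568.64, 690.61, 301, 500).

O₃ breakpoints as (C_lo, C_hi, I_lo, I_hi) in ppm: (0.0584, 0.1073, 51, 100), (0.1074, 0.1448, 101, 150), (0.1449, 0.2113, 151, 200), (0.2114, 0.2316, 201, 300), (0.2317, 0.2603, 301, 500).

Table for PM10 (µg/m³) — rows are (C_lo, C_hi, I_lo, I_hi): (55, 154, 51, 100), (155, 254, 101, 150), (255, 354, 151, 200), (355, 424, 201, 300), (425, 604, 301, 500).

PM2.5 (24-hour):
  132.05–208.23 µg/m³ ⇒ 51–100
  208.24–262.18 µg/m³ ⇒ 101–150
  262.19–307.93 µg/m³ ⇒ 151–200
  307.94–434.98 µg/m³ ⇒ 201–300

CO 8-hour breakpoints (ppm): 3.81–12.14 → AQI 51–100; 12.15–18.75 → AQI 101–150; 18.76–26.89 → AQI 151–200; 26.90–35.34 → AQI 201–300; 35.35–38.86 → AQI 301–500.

195

SO₂: 390.35 lies in 347.42–452.69, so I_lo=151, I_hi=200, C_lo=347.42, C_hi=452.69.
(200−151)/(452.69−347.42) × (390.35−347.42) + 151 = 49/105.27 × 42.93 + 151 ≈ 170.98 → 171.
O₃ 0.1339: bracket 0.1074–0.1448 → index 101–150; slope 49/0.0374, offset 0.0265.
AQI = 101 + 49/0.0374·0.0265 ≈ 135.72 ⇒ 136.
PM10: 410 ∈ [355, 424] ↔ index [201, 300].
201 + (410−355)·(300−201)/(424−355) = 201 + 55·99/69 ≈ 279.91, so AQI = 280.
PM2.5: row 132.05–208.23 (AQI 51–100). (100−51)·(208.07−132.05)/(208.23−132.05) + 51 = 49·76.02/76.18 + 51 ≈ 99.90 → 100.
CO 25.99: bracket 18.76–26.89 → index 151–200; slope 49/8.13, offset 7.23.
AQI = 151 + 49/8.13·7.23 ≈ 194.58 ⇒ 195.
Sub-indices: SO₂→171, O₃→136, PM10→280, PM2.5→100, CO→195. Ranked high→low: 280, 195, 171, 136, 100. Second-highest sub-index = 195.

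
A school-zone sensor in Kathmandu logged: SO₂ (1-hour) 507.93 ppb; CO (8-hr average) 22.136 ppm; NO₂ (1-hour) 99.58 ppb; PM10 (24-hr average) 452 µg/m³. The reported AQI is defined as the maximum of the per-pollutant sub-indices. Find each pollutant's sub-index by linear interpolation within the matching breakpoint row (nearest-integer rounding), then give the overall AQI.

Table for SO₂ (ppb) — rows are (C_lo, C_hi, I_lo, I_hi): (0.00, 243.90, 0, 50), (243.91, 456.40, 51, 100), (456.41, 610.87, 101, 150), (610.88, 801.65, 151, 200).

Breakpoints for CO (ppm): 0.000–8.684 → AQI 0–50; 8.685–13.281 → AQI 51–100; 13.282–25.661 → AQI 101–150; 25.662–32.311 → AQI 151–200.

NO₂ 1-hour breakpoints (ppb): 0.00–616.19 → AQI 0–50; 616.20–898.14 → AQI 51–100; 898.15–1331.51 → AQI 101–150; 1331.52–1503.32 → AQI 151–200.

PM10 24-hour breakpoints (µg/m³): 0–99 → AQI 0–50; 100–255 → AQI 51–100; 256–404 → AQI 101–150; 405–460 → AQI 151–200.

193

SO₂ 507.93: bracket 456.41–610.87 → index 101–150; slope 49/154.46, offset 51.52.
AQI = 101 + 49/154.46·51.52 ≈ 117.34 ⇒ 117.
CO: 22.136 ∈ [13.282, 25.661] ↔ index [101, 150].
101 + (22.136−13.282)·(150−101)/(25.661−13.282) = 101 + 8.854·49/12.379 ≈ 136.05, so AQI = 136.
NO₂ 99.58: bracket 0.00–616.19 → index 0–50; slope 50/616.19, offset 99.58.
AQI = 0 + 50/616.19·99.58 ≈ 8.08 ⇒ 8.
PM10 452: bracket 405–460 → index 151–200; slope 49/55, offset 47.
AQI = 151 + 49/55·47 ≈ 192.87 ⇒ 193.
Sub-indices: SO₂→117, CO→136, NO₂→8, PM10→193. Overall AQI = max = 193; dominant pollutant is PM10.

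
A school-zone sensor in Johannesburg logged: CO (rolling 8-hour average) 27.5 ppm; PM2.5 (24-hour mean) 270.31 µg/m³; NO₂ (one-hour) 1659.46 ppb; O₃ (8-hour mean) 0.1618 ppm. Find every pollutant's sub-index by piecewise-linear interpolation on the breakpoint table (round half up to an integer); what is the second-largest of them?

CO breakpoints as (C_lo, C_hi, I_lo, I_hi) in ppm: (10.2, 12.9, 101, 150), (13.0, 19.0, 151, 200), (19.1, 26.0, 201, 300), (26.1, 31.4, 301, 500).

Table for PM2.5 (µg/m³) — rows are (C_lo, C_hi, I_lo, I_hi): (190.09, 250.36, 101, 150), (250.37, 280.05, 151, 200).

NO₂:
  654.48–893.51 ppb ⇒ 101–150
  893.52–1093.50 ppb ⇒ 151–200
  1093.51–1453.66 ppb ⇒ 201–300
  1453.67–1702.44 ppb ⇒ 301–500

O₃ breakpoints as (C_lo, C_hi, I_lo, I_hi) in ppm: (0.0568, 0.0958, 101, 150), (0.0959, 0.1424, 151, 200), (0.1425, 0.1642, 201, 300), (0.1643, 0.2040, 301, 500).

354

CO: row 26.1–31.4 (AQI 301–500). (500−301)·(27.5−26.1)/(31.4−26.1) + 301 = 199·1.4/5.3 + 301 ≈ 353.57 → 354.
PM2.5: 270.31 ∈ [250.37, 280.05] ↔ index [151, 200].
151 + (270.31−250.37)·(200−151)/(280.05−250.37) = 151 + 19.94·49/29.68 ≈ 183.92, so AQI = 184.
NO₂: 1659.46 ∈ [1453.67, 1702.44] ↔ index [301, 500].
301 + (1659.46−1453.67)·(500−301)/(1702.44−1453.67) = 301 + 205.79·199/248.77 ≈ 465.62, so AQI = 466.
O₃: row 0.1425–0.1642 (AQI 201–300). (300−201)·(0.1618−0.1425)/(0.1642−0.1425) + 201 = 99·0.0193/0.0217 + 201 ≈ 289.05 → 289.
Sub-indices: CO→354, PM2.5→184, NO₂→466, O₃→289. Ranked high→low: 466, 354, 289, 184. Second-highest sub-index = 354.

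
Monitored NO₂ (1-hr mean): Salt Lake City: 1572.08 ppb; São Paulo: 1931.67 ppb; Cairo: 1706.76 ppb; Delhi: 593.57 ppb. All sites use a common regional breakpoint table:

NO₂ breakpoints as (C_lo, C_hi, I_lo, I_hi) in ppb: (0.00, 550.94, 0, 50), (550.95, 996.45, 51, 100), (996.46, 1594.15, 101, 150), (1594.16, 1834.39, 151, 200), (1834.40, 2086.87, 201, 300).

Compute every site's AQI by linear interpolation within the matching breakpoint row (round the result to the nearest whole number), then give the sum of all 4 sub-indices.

Salt Lake City: row 996.46–1594.15 (AQI 101–150). (150−101)·(1572.08−996.46)/(1594.15−996.46) + 101 = 49·575.62/597.69 + 101 ≈ 148.19 → 148.
São Paulo: 1931.67 ∈ [1834.40, 2086.87] ↔ index [201, 300].
201 + (1931.67−1834.40)·(300−201)/(2086.87−1834.40) = 201 + 97.27·99/252.47 ≈ 239.14, so AQI = 239.
Cairo: row 1594.16–1834.39 (AQI 151–200). (200−151)·(1706.76−1594.16)/(1834.39−1594.16) + 151 = 49·112.60/240.23 + 151 ≈ 173.97 → 174.
Delhi: 593.57 lies in 550.95–996.45, so I_lo=51, I_hi=100, C_lo=550.95, C_hi=996.45.
(100−51)/(996.45−550.95) × (593.57−550.95) + 51 = 49/445.50 × 42.62 + 51 ≈ 55.69 → 56.
AQIs: Salt Lake City=148, São Paulo=239, Cairo=174, Delhi=56. Sum = 148 + 239 + 174 + 56 = 617.

617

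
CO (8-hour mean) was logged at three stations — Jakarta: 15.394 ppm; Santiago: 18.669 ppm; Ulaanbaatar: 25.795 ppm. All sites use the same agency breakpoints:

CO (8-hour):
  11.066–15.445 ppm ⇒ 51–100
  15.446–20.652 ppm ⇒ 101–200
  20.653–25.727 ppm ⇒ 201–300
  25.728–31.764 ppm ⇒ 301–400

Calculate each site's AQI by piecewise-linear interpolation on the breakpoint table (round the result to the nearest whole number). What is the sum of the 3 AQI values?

Jakarta: 15.394 lies in 11.066–15.445, so I_lo=51, I_hi=100, C_lo=11.066, C_hi=15.445.
(100−51)/(15.445−11.066) × (15.394−11.066) + 51 = 49/4.379 × 4.328 + 51 ≈ 99.43 → 99.
Santiago: 18.669 ∈ [15.446, 20.652] ↔ index [101, 200].
101 + (18.669−15.446)·(200−101)/(20.652−15.446) = 101 + 3.223·99/5.206 ≈ 162.29, so AQI = 162.
Ulaanbaatar: 25.795 ∈ [25.728, 31.764] ↔ index [301, 400].
301 + (25.795−25.728)·(400−301)/(31.764−25.728) = 301 + 0.067·99/6.036 ≈ 302.10, so AQI = 302.
AQIs: Jakarta=99, Santiago=162, Ulaanbaatar=302. Sum = 99 + 162 + 302 = 563.

563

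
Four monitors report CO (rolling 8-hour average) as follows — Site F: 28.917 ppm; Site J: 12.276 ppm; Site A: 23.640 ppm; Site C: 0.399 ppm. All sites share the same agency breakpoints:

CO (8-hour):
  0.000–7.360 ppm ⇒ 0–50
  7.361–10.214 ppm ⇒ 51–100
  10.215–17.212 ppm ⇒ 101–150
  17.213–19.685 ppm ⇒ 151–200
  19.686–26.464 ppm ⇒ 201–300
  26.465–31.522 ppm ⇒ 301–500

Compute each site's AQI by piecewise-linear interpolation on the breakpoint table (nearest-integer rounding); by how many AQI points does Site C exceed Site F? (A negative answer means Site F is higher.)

-394

Site F: 28.917 ∈ [26.465, 31.522] ↔ index [301, 500].
301 + (28.917−26.465)·(500−301)/(31.522−26.465) = 301 + 2.452·199/5.057 ≈ 397.49, so AQI = 397.
Site J 12.276: bracket 10.215–17.212 → index 101–150; slope 49/6.997, offset 2.061.
AQI = 101 + 49/6.997·2.061 ≈ 115.43 ⇒ 115.
Site A: row 19.686–26.464 (AQI 201–300). (300−201)·(23.640−19.686)/(26.464−19.686) + 201 = 99·3.954/6.778 + 201 ≈ 258.75 → 259.
Site C: 0.399 ∈ [0.000, 7.360] ↔ index [0, 50].
0 + (0.399−0.000)·(50−0)/(7.360−0.000) = 0 + 0.399·50/7.360 ≈ 2.71, so AQI = 3.
AQIs: Site F=397, Site J=115, Site A=259, Site C=3. Site C (3) − Site F (397) = -394.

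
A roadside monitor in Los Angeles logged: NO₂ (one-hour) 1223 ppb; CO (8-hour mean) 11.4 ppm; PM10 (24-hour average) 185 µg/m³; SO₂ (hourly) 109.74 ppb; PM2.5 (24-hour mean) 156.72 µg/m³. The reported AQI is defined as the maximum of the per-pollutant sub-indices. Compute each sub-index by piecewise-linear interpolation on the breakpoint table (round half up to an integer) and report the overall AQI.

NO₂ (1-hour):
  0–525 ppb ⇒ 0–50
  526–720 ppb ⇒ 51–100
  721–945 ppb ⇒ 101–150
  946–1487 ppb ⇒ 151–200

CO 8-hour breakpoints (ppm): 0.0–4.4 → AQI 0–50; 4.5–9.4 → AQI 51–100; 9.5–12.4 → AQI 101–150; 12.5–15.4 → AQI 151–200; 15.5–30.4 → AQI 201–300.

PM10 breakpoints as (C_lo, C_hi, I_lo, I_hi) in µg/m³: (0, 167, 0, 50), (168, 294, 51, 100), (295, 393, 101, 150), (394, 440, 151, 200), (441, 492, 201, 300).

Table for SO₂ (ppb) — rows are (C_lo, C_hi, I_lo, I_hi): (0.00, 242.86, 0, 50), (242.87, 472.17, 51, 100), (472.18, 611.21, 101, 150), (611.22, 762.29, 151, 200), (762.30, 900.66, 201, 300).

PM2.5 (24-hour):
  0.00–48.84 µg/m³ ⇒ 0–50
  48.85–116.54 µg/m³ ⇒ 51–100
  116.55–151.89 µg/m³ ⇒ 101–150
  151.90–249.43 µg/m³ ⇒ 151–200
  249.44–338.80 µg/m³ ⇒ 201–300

NO₂: 1223 ∈ [946, 1487] ↔ index [151, 200].
151 + (1223−946)·(200−151)/(1487−946) = 151 + 277·49/541 ≈ 176.09, so AQI = 176.
CO: 11.4 lies in 9.5–12.4, so I_lo=101, I_hi=150, C_lo=9.5, C_hi=12.4.
(150−101)/(12.4−9.5) × (11.4−9.5) + 101 = 49/2.9 × 1.9 + 101 ≈ 133.10 → 133.
PM10: row 168–294 (AQI 51–100). (100−51)·(185−168)/(294−168) + 51 = 49·17/126 + 51 ≈ 57.61 → 58.
SO₂: row 0.00–242.86 (AQI 0–50). (50−0)·(109.74−0.00)/(242.86−0.00) + 0 = 50·109.74/242.86 + 0 ≈ 22.59 → 23.
PM2.5: 156.72 lies in 151.90–249.43, so I_lo=151, I_hi=200, C_lo=151.90, C_hi=249.43.
(200−151)/(249.43−151.90) × (156.72−151.90) + 151 = 49/97.53 × 4.82 + 151 ≈ 153.42 → 153.
Sub-indices: NO₂→176, CO→133, PM10→58, SO₂→23, PM2.5→153. Overall AQI = max = 176; dominant pollutant is NO₂.

176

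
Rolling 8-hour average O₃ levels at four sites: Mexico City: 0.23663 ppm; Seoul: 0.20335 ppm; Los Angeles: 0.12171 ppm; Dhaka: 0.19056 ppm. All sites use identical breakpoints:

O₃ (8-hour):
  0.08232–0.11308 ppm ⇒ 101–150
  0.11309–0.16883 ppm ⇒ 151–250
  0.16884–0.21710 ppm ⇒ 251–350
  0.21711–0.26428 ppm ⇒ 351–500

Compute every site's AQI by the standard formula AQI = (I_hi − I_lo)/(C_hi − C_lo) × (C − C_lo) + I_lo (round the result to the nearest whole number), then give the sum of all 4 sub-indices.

1197

Mexico City: 0.23663 lies in 0.21711–0.26428, so I_lo=351, I_hi=500, C_lo=0.21711, C_hi=0.26428.
(500−351)/(0.26428−0.21711) × (0.23663−0.21711) + 351 = 149/0.04717 × 0.01952 + 351 ≈ 412.66 → 413.
Seoul: 0.20335 lies in 0.16884–0.21710, so I_lo=251, I_hi=350, C_lo=0.16884, C_hi=0.21710.
(350−251)/(0.21710−0.16884) × (0.20335−0.16884) + 251 = 99/0.04826 × 0.03451 + 251 ≈ 321.79 → 322.
Los Angeles: 0.12171 ∈ [0.11309, 0.16883] ↔ index [151, 250].
151 + (0.12171−0.11309)·(250−151)/(0.16883−0.11309) = 151 + 0.00862·99/0.05574 ≈ 166.31, so AQI = 166.
Dhaka: 0.19056 ∈ [0.16884, 0.21710] ↔ index [251, 350].
251 + (0.19056−0.16884)·(350−251)/(0.21710−0.16884) = 251 + 0.02172·99/0.04826 ≈ 295.56, so AQI = 296.
AQIs: Mexico City=413, Seoul=322, Los Angeles=166, Dhaka=296. Sum = 413 + 322 + 166 + 296 = 1197.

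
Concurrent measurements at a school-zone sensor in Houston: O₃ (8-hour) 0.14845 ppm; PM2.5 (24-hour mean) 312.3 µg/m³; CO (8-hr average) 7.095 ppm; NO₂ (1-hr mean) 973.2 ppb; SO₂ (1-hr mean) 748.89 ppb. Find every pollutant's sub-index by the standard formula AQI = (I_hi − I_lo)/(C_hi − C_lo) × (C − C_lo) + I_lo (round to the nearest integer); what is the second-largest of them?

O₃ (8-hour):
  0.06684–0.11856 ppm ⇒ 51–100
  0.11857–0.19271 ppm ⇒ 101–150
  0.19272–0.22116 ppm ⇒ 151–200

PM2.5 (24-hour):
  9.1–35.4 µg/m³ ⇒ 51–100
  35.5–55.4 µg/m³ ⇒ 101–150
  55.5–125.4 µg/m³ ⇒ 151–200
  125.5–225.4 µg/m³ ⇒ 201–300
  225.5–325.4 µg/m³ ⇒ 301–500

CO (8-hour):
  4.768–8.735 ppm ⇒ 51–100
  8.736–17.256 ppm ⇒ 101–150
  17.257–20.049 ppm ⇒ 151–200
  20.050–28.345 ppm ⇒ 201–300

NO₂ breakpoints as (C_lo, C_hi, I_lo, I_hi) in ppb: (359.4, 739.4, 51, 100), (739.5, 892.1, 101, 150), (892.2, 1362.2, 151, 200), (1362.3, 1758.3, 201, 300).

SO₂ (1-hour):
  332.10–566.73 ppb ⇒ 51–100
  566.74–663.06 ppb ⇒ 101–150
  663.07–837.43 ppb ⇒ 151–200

O₃: 0.14845 ∈ [0.11857, 0.19271] ↔ index [101, 150].
101 + (0.14845−0.11857)·(150−101)/(0.19271−0.11857) = 101 + 0.02988·49/0.07414 ≈ 120.75, so AQI = 121.
PM2.5: row 225.5–325.4 (AQI 301–500). (500−301)·(312.3−225.5)/(325.4−225.5) + 301 = 199·86.8/99.9 + 301 ≈ 473.90 → 474.
CO 7.095: bracket 4.768–8.735 → index 51–100; slope 49/3.967, offset 2.327.
AQI = 51 + 49/3.967·2.327 ≈ 79.74 ⇒ 80.
NO₂ 973.2: bracket 892.2–1362.2 → index 151–200; slope 49/470.0, offset 81.0.
AQI = 151 + 49/470.0·81.0 ≈ 159.44 ⇒ 159.
SO₂: row 663.07–837.43 (AQI 151–200). (200−151)·(748.89−663.07)/(837.43−663.07) + 151 = 49·85.82/174.36 + 151 ≈ 175.12 → 175.
Sub-indices: O₃→121, PM2.5→474, CO→80, NO₂→159, SO₂→175. Ranked high→low: 474, 175, 159, 121, 80. Second-highest sub-index = 175.

175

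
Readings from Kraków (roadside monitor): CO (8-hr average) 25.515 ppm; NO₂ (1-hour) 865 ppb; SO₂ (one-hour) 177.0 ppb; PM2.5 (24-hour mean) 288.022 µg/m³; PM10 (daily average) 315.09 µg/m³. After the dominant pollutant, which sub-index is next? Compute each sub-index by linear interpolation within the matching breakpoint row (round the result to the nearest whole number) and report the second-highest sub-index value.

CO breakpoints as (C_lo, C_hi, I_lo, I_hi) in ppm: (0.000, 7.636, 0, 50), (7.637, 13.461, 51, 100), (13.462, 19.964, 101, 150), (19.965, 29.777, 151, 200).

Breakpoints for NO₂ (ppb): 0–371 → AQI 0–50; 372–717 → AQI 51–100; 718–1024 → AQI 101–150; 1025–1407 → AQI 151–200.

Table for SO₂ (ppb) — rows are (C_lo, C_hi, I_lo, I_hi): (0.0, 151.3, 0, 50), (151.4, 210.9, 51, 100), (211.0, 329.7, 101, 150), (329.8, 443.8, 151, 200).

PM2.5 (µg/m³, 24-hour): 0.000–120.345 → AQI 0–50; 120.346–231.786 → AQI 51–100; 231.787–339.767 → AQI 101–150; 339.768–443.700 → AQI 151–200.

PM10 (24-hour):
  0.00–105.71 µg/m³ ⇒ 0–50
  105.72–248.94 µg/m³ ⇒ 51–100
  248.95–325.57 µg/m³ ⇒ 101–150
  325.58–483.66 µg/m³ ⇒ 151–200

CO: 25.515 lies in 19.965–29.777, so I_lo=151, I_hi=200, C_lo=19.965, C_hi=29.777.
(200−151)/(29.777−19.965) × (25.515−19.965) + 151 = 49/9.812 × 5.550 + 151 ≈ 178.72 → 179.
NO₂ 865: bracket 718–1024 → index 101–150; slope 49/306, offset 147.
AQI = 101 + 49/306·147 ≈ 124.54 ⇒ 125.
SO₂: 177.0 lies in 151.4–210.9, so I_lo=51, I_hi=100, C_lo=151.4, C_hi=210.9.
(100−51)/(210.9−151.4) × (177.0−151.4) + 51 = 49/59.5 × 25.6 + 51 ≈ 72.08 → 72.
PM2.5: 288.022 lies in 231.787–339.767, so I_lo=101, I_hi=150, C_lo=231.787, C_hi=339.767.
(150−101)/(339.767−231.787) × (288.022−231.787) + 101 = 49/107.980 × 56.235 + 101 ≈ 126.52 → 127.
PM10 315.09: bracket 248.95–325.57 → index 101–150; slope 49/76.62, offset 66.14.
AQI = 101 + 49/76.62·66.14 ≈ 143.30 ⇒ 143.
Sub-indices: CO→179, NO₂→125, SO₂→72, PM2.5→127, PM10→143. Ranked high→low: 179, 143, 127, 125, 72. Second-highest sub-index = 143.

143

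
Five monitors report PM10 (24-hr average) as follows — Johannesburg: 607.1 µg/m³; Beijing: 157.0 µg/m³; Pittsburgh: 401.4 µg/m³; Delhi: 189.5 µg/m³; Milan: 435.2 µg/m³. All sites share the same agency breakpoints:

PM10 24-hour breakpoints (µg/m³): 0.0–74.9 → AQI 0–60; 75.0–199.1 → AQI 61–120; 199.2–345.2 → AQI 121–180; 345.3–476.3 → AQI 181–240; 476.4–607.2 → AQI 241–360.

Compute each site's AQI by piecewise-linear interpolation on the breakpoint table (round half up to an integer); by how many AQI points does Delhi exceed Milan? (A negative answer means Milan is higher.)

Johannesburg: 607.1 lies in 476.4–607.2, so I_lo=241, I_hi=360, C_lo=476.4, C_hi=607.2.
(360−241)/(607.2−476.4) × (607.1−476.4) + 241 = 119/130.8 × 130.7 + 241 ≈ 359.91 → 360.
Beijing: 157.0 ∈ [75.0, 199.1] ↔ index [61, 120].
61 + (157.0−75.0)·(120−61)/(199.1−75.0) = 61 + 82.0·59/124.1 ≈ 99.98, so AQI = 100.
Pittsburgh: 401.4 ∈ [345.3, 476.3] ↔ index [181, 240].
181 + (401.4−345.3)·(240−181)/(476.3−345.3) = 181 + 56.1·59/131.0 ≈ 206.27, so AQI = 206.
Delhi: 189.5 lies in 75.0–199.1, so I_lo=61, I_hi=120, C_lo=75.0, C_hi=199.1.
(120−61)/(199.1−75.0) × (189.5−75.0) + 61 = 59/124.1 × 114.5 + 61 ≈ 115.44 → 115.
Milan: 435.2 lies in 345.3–476.3, so I_lo=181, I_hi=240, C_lo=345.3, C_hi=476.3.
(240−181)/(476.3−345.3) × (435.2−345.3) + 181 = 59/131.0 × 89.9 + 181 ≈ 221.49 → 221.
AQIs: Johannesburg=360, Beijing=100, Pittsburgh=206, Delhi=115, Milan=221. Delhi (115) − Milan (221) = -106.

-106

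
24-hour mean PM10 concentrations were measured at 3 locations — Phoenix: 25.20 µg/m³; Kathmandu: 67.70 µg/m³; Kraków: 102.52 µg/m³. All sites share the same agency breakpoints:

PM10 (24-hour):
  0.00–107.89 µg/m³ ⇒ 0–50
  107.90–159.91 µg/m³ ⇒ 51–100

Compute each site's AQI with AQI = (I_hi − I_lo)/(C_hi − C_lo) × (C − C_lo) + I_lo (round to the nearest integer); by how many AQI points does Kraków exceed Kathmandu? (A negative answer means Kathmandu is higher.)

17

Phoenix: row 0.00–107.89 (AQI 0–50). (50−0)·(25.20−0.00)/(107.89−0.00) + 0 = 50·25.20/107.89 + 0 ≈ 11.68 → 12.
Kathmandu: 67.70 lies in 0.00–107.89, so I_lo=0, I_hi=50, C_lo=0.00, C_hi=107.89.
(50−0)/(107.89−0.00) × (67.70−0.00) + 0 = 50/107.89 × 67.70 + 0 ≈ 31.37 → 31.
Kraków: 102.52 lies in 0.00–107.89, so I_lo=0, I_hi=50, C_lo=0.00, C_hi=107.89.
(50−0)/(107.89−0.00) × (102.52−0.00) + 0 = 50/107.89 × 102.52 + 0 ≈ 47.51 → 48.
AQIs: Phoenix=12, Kathmandu=31, Kraków=48. Kraków (48) − Kathmandu (31) = 17.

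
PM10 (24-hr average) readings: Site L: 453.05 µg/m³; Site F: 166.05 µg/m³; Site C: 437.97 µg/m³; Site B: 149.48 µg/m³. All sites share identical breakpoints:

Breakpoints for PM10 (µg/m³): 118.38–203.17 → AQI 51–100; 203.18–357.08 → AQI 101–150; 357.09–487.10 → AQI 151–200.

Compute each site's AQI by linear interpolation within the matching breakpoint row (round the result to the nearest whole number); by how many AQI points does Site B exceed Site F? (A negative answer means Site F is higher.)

Site L: 453.05 ∈ [357.09, 487.10] ↔ index [151, 200].
151 + (453.05−357.09)·(200−151)/(487.10−357.09) = 151 + 95.96·49/130.01 ≈ 187.17, so AQI = 187.
Site F 166.05: bracket 118.38–203.17 → index 51–100; slope 49/84.79, offset 47.67.
AQI = 51 + 49/84.79·47.67 ≈ 78.55 ⇒ 79.
Site C: row 357.09–487.10 (AQI 151–200). (200−151)·(437.97−357.09)/(487.10−357.09) + 151 = 49·80.88/130.01 + 151 ≈ 181.48 → 181.
Site B 149.48: bracket 118.38–203.17 → index 51–100; slope 49/84.79, offset 31.10.
AQI = 51 + 49/84.79·31.10 ≈ 68.97 ⇒ 69.
AQIs: Site L=187, Site F=79, Site C=181, Site B=69. Site B (69) − Site F (79) = -10.

-10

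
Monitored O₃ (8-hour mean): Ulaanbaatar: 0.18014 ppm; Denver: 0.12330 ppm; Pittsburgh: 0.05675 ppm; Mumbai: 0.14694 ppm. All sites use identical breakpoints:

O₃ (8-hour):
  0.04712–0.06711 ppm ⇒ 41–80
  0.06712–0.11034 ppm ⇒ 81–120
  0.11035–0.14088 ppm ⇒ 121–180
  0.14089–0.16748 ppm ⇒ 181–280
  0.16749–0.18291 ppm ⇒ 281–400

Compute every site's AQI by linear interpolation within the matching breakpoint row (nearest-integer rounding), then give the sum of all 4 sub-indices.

789

Ulaanbaatar: 0.18014 ∈ [0.16749, 0.18291] ↔ index [281, 400].
281 + (0.18014−0.16749)·(400−281)/(0.18291−0.16749) = 281 + 0.01265·119/0.01542 ≈ 378.62, so AQI = 379.
Denver: row 0.11035–0.14088 (AQI 121–180). (180−121)·(0.12330−0.11035)/(0.14088−0.11035) + 121 = 59·0.01295/0.03053 + 121 ≈ 146.03 → 146.
Pittsburgh: row 0.04712–0.06711 (AQI 41–80). (80−41)·(0.05675−0.04712)/(0.06711−0.04712) + 41 = 39·0.00963/0.01999 + 41 ≈ 59.79 → 60.
Mumbai: 0.14694 lies in 0.14089–0.16748, so I_lo=181, I_hi=280, C_lo=0.14089, C_hi=0.16748.
(280−181)/(0.16748−0.14089) × (0.14694−0.14089) + 181 = 99/0.02659 × 0.00605 + 181 ≈ 203.53 → 204.
AQIs: Ulaanbaatar=379, Denver=146, Pittsburgh=60, Mumbai=204. Sum = 379 + 146 + 60 + 204 = 789.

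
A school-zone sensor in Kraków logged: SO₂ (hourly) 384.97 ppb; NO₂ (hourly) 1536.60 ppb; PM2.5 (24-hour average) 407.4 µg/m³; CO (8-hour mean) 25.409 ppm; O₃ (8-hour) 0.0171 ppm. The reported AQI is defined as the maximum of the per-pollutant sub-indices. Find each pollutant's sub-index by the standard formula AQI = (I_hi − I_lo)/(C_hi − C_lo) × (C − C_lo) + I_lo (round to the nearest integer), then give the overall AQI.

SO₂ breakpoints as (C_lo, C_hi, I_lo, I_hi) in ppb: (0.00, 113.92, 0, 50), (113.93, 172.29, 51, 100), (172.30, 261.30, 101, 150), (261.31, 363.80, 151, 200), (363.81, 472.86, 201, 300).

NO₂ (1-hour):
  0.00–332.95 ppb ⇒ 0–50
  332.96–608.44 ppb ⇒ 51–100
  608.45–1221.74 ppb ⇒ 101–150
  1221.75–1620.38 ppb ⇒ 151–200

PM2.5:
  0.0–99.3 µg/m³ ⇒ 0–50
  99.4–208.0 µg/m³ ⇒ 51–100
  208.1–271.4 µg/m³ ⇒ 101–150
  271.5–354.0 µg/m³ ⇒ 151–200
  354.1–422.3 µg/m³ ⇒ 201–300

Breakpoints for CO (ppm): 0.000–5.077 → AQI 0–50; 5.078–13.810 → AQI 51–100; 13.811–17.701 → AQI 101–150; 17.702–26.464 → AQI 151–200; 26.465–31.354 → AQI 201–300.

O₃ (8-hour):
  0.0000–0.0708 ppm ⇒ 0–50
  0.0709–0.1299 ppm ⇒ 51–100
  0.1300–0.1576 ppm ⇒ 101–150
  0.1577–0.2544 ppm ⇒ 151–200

278

SO₂: 384.97 ∈ [363.81, 472.86] ↔ index [201, 300].
201 + (384.97−363.81)·(300−201)/(472.86−363.81) = 201 + 21.16·99/109.05 ≈ 220.21, so AQI = 220.
NO₂: 1536.60 lies in 1221.75–1620.38, so I_lo=151, I_hi=200, C_lo=1221.75, C_hi=1620.38.
(200−151)/(1620.38−1221.75) × (1536.60−1221.75) + 151 = 49/398.63 × 314.85 + 151 ≈ 189.70 → 190.
PM2.5 407.4: bracket 354.1–422.3 → index 201–300; slope 99/68.2, offset 53.3.
AQI = 201 + 99/68.2·53.3 ≈ 278.37 ⇒ 278.
CO 25.409: bracket 17.702–26.464 → index 151–200; slope 49/8.762, offset 7.707.
AQI = 151 + 49/8.762·7.707 ≈ 194.10 ⇒ 194.
O₃ 0.0171: bracket 0.0000–0.0708 → index 0–50; slope 50/0.0708, offset 0.0171.
AQI = 0 + 50/0.0708·0.0171 ≈ 12.08 ⇒ 12.
Sub-indices: SO₂→220, NO₂→190, PM2.5→278, CO→194, O₃→12. Overall AQI = max = 278; dominant pollutant is PM2.5.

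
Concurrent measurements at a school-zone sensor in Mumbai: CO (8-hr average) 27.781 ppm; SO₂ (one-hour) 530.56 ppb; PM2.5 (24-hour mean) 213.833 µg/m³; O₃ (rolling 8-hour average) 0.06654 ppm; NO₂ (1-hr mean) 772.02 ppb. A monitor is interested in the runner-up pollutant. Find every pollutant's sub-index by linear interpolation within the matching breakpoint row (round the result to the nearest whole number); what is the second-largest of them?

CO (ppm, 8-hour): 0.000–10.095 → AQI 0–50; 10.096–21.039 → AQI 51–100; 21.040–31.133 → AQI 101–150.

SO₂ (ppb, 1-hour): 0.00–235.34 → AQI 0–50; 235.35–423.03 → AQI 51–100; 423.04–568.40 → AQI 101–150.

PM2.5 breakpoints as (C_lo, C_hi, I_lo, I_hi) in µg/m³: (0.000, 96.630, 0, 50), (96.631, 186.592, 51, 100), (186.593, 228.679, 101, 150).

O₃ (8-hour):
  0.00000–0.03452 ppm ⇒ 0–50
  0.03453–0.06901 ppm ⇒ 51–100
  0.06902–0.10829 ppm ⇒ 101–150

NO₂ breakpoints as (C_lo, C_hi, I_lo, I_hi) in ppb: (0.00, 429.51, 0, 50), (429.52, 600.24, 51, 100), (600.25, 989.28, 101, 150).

134

CO: 27.781 lies in 21.040–31.133, so I_lo=101, I_hi=150, C_lo=21.040, C_hi=31.133.
(150−101)/(31.133−21.040) × (27.781−21.040) + 101 = 49/10.093 × 6.741 + 101 ≈ 133.73 → 134.
SO₂ 530.56: bracket 423.04–568.40 → index 101–150; slope 49/145.36, offset 107.52.
AQI = 101 + 49/145.36·107.52 ≈ 137.24 ⇒ 137.
PM2.5: 213.833 lies in 186.593–228.679, so I_lo=101, I_hi=150, C_lo=186.593, C_hi=228.679.
(150−101)/(228.679−186.593) × (213.833−186.593) + 101 = 49/42.086 × 27.240 + 101 ≈ 132.72 → 133.
O₃: row 0.03453–0.06901 (AQI 51–100). (100−51)·(0.06654−0.03453)/(0.06901−0.03453) + 51 = 49·0.03201/0.03448 + 51 ≈ 96.49 → 96.
NO₂: row 600.25–989.28 (AQI 101–150). (150−101)·(772.02−600.25)/(989.28−600.25) + 101 = 49·171.77/389.03 + 101 ≈ 122.64 → 123.
Sub-indices: CO→134, SO₂→137, PM2.5→133, O₃→96, NO₂→123. Ranked high→low: 137, 134, 133, 123, 96. Second-highest sub-index = 134.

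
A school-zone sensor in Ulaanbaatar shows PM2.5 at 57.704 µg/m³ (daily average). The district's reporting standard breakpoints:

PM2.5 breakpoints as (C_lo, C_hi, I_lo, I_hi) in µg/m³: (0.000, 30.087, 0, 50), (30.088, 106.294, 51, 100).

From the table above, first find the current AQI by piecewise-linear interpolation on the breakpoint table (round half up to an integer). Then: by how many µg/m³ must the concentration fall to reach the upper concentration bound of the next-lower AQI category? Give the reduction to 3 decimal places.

27.617

PM2.5: 57.704 lies in 30.088–106.294, so I_lo=51, I_hi=100, C_lo=30.088, C_hi=106.294.
(100−51)/(106.294−30.088) × (57.704−30.088) + 51 = 49/76.206 × 27.616 + 51 ≈ 68.76 → 69.
Current AQI 69 is in the Moderate range (51–100). The next-lower category tops out at AQI 50, whose upper concentration bound is 30.087 µg/m³.
Reduction needed = 57.704 − 30.087 = 27.617 µg/m³.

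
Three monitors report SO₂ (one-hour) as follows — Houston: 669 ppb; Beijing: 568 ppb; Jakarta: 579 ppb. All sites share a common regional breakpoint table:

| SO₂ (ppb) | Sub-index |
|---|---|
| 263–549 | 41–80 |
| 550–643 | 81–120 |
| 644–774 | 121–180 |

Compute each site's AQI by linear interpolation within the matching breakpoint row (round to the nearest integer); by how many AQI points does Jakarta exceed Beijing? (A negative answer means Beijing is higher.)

Houston: 669 lies in 644–774, so I_lo=121, I_hi=180, C_lo=644, C_hi=774.
(180−121)/(774−644) × (669−644) + 121 = 59/130 × 25 + 121 ≈ 132.35 → 132.
Beijing: 568 ∈ [550, 643] ↔ index [81, 120].
81 + (568−550)·(120−81)/(643−550) = 81 + 18·39/93 ≈ 88.55, so AQI = 89.
Jakarta: 579 lies in 550–643, so I_lo=81, I_hi=120, C_lo=550, C_hi=643.
(120−81)/(643−550) × (579−550) + 81 = 39/93 × 29 + 81 ≈ 93.16 → 93.
AQIs: Houston=132, Beijing=89, Jakarta=93. Jakarta (93) − Beijing (89) = 4.

4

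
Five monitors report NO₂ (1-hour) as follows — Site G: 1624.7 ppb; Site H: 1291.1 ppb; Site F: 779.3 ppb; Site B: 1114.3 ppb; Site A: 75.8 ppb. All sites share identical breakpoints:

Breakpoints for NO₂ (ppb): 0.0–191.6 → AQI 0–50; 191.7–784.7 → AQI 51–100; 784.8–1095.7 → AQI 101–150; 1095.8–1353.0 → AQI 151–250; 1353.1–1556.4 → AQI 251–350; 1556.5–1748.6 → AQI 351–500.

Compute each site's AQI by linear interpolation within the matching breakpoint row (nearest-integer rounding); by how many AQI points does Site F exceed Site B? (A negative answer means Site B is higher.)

-58

Site G 1624.7: bracket 1556.5–1748.6 → index 351–500; slope 149/192.1, offset 68.2.
AQI = 351 + 149/192.1·68.2 ≈ 403.90 ⇒ 404.
Site H: 1291.1 lies in 1095.8–1353.0, so I_lo=151, I_hi=250, C_lo=1095.8, C_hi=1353.0.
(250−151)/(1353.0−1095.8) × (1291.1−1095.8) + 151 = 99/257.2 × 195.3 + 151 ≈ 226.17 → 226.
Site F: 779.3 ∈ [191.7, 784.7] ↔ index [51, 100].
51 + (779.3−191.7)·(100−51)/(784.7−191.7) = 51 + 587.6·49/593.0 ≈ 99.55, so AQI = 100.
Site B: 1114.3 lies in 1095.8–1353.0, so I_lo=151, I_hi=250, C_lo=1095.8, C_hi=1353.0.
(250−151)/(1353.0−1095.8) × (1114.3−1095.8) + 151 = 99/257.2 × 18.5 + 151 ≈ 158.12 → 158.
Site A 75.8: bracket 0.0–191.6 → index 0–50; slope 50/191.6, offset 75.8.
AQI = 0 + 50/191.6·75.8 ≈ 19.78 ⇒ 20.
AQIs: Site G=404, Site H=226, Site F=100, Site B=158, Site A=20. Site F (100) − Site B (158) = -58.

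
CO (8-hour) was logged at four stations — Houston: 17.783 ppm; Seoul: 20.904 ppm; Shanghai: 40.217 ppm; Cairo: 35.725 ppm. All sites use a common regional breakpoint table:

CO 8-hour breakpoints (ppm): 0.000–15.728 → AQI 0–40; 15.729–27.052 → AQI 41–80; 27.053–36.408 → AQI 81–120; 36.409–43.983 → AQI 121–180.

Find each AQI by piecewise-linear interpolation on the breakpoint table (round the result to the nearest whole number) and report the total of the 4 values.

375

Houston: 17.783 lies in 15.729–27.052, so I_lo=41, I_hi=80, C_lo=15.729, C_hi=27.052.
(80−41)/(27.052−15.729) × (17.783−15.729) + 41 = 39/11.323 × 2.054 + 41 ≈ 48.07 → 48.
Seoul 20.904: bracket 15.729–27.052 → index 41–80; slope 39/11.323, offset 5.175.
AQI = 41 + 39/11.323·5.175 ≈ 58.82 ⇒ 59.
Shanghai: 40.217 lies in 36.409–43.983, so I_lo=121, I_hi=180, C_lo=36.409, C_hi=43.983.
(180−121)/(43.983−36.409) × (40.217−36.409) + 121 = 59/7.574 × 3.808 + 121 ≈ 150.66 → 151.
Cairo: row 27.053–36.408 (AQI 81–120). (120−81)·(35.725−27.053)/(36.408−27.053) + 81 = 39·8.672/9.355 + 81 ≈ 117.15 → 117.
AQIs: Houston=48, Seoul=59, Shanghai=151, Cairo=117. Sum = 48 + 59 + 151 + 117 = 375.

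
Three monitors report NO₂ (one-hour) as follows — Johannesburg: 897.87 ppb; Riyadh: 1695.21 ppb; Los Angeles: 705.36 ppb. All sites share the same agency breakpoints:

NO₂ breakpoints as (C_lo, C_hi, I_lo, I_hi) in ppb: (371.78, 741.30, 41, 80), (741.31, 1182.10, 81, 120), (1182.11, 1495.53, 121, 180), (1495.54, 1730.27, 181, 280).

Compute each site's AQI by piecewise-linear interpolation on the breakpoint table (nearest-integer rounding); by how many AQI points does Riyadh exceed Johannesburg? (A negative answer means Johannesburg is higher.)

170

Johannesburg: 897.87 lies in 741.31–1182.10, so I_lo=81, I_hi=120, C_lo=741.31, C_hi=1182.10.
(120−81)/(1182.10−741.31) × (897.87−741.31) + 81 = 39/440.79 × 156.56 + 81 ≈ 94.85 → 95.
Riyadh: 1695.21 lies in 1495.54–1730.27, so I_lo=181, I_hi=280, C_lo=1495.54, C_hi=1730.27.
(280−181)/(1730.27−1495.54) × (1695.21−1495.54) + 181 = 99/234.73 × 199.67 + 181 ≈ 265.21 → 265.
Los Angeles: row 371.78–741.30 (AQI 41–80). (80−41)·(705.36−371.78)/(741.30−371.78) + 41 = 39·333.58/369.52 + 41 ≈ 76.21 → 76.
AQIs: Johannesburg=95, Riyadh=265, Los Angeles=76. Riyadh (265) − Johannesburg (95) = 170.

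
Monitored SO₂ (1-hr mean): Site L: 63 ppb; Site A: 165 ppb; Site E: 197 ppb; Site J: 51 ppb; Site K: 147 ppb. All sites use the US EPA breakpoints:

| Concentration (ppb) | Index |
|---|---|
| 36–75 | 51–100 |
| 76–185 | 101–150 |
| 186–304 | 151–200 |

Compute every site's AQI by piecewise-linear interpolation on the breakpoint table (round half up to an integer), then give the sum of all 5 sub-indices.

585

Site L: 63 lies in 36–75, so I_lo=51, I_hi=100, C_lo=36, C_hi=75.
(100−51)/(75−36) × (63−36) + 51 = 49/39 × 27 + 51 ≈ 84.92 → 85.
Site A: 165 lies in 76–185, so I_lo=101, I_hi=150, C_lo=76, C_hi=185.
(150−101)/(185−76) × (165−76) + 101 = 49/109 × 89 + 101 ≈ 141.01 → 141.
Site E: 197 ∈ [186, 304] ↔ index [151, 200].
151 + (197−186)·(200−151)/(304−186) = 151 + 11·49/118 ≈ 155.57, so AQI = 156.
Site J: 51 ∈ [36, 75] ↔ index [51, 100].
51 + (51−36)·(100−51)/(75−36) = 51 + 15·49/39 ≈ 69.85, so AQI = 70.
Site K: 147 lies in 76–185, so I_lo=101, I_hi=150, C_lo=76, C_hi=185.
(150−101)/(185−76) × (147−76) + 101 = 49/109 × 71 + 101 ≈ 132.92 → 133.
AQIs: Site L=85, Site A=141, Site E=156, Site J=70, Site K=133. Sum = 85 + 141 + 156 + 70 + 133 = 585.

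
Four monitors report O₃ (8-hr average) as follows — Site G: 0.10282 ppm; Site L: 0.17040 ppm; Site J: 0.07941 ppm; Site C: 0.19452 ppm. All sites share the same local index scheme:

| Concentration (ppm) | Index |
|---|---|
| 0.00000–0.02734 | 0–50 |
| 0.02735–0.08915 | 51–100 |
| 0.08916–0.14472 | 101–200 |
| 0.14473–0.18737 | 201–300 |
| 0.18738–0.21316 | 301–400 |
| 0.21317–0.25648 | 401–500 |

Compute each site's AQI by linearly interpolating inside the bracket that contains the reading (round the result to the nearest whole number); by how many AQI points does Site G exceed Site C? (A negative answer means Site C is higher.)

-203

Site G: 0.10282 ∈ [0.08916, 0.14472] ↔ index [101, 200].
101 + (0.10282−0.08916)·(200−101)/(0.14472−0.08916) = 101 + 0.01366·99/0.05556 ≈ 125.34, so AQI = 125.
Site L: 0.17040 ∈ [0.14473, 0.18737] ↔ index [201, 300].
201 + (0.17040−0.14473)·(300−201)/(0.18737−0.14473) = 201 + 0.02567·99/0.04264 ≈ 260.60, so AQI = 261.
Site J: 0.07941 lies in 0.02735–0.08915, so I_lo=51, I_hi=100, C_lo=0.02735, C_hi=0.08915.
(100−51)/(0.08915−0.02735) × (0.07941−0.02735) + 51 = 49/0.06180 × 0.05206 + 51 ≈ 92.28 → 92.
Site C 0.19452: bracket 0.18738–0.21316 → index 301–400; slope 99/0.02578, offset 0.00714.
AQI = 301 + 99/0.02578·0.00714 ≈ 328.42 ⇒ 328.
AQIs: Site G=125, Site L=261, Site J=92, Site C=328. Site G (125) − Site C (328) = -203.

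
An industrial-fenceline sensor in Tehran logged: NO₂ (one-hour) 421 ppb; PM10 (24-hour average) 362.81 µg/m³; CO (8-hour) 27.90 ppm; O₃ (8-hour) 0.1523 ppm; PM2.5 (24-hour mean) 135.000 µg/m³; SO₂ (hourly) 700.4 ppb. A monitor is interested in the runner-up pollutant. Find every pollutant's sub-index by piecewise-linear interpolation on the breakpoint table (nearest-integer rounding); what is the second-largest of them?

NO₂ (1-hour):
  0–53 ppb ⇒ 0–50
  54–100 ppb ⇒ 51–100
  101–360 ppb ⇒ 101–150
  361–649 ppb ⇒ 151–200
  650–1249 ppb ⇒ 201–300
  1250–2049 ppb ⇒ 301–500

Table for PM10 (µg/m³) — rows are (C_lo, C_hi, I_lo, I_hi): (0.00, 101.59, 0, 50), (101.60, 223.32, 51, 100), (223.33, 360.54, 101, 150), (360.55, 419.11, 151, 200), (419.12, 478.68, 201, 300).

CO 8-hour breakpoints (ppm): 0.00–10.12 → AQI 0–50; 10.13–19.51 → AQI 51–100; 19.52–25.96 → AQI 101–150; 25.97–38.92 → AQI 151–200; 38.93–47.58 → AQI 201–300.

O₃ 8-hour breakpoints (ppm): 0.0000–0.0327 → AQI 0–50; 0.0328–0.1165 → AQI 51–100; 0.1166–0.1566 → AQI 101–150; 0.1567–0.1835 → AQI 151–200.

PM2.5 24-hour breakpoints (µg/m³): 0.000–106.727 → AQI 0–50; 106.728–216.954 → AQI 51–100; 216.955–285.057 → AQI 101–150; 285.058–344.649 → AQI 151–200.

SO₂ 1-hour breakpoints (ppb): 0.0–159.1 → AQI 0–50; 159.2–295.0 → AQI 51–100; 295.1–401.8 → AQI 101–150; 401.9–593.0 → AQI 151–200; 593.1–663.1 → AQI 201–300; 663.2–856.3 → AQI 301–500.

161

NO₂: 421 ∈ [361, 649] ↔ index [151, 200].
151 + (421−361)·(200−151)/(649−361) = 151 + 60·49/288 ≈ 161.21, so AQI = 161.
PM10: 362.81 lies in 360.55–419.11, so I_lo=151, I_hi=200, C_lo=360.55, C_hi=419.11.
(200−151)/(419.11−360.55) × (362.81−360.55) + 151 = 49/58.56 × 2.26 + 151 ≈ 152.89 → 153.
CO: 27.90 ∈ [25.97, 38.92] ↔ index [151, 200].
151 + (27.90−25.97)·(200−151)/(38.92−25.97) = 151 + 1.93·49/12.95 ≈ 158.30, so AQI = 158.
O₃: 0.1523 lies in 0.1166–0.1566, so I_lo=101, I_hi=150, C_lo=0.1166, C_hi=0.1566.
(150−101)/(0.1566−0.1166) × (0.1523−0.1166) + 101 = 49/0.0400 × 0.0357 + 101 ≈ 144.73 → 145.
PM2.5 135.000: bracket 106.728–216.954 → index 51–100; slope 49/110.226, offset 28.272.
AQI = 51 + 49/110.226·28.272 ≈ 63.57 ⇒ 64.
SO₂: 700.4 lies in 663.2–856.3, so I_lo=301, I_hi=500, C_lo=663.2, C_hi=856.3.
(500−301)/(856.3−663.2) × (700.4−663.2) + 301 = 199/193.1 × 37.2 + 301 ≈ 339.34 → 339.
Sub-indices: NO₂→161, PM10→153, CO→158, O₃→145, PM2.5→64, SO₂→339. Ranked high→low: 339, 161, 158, 153, 145, 64. Second-highest sub-index = 161.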